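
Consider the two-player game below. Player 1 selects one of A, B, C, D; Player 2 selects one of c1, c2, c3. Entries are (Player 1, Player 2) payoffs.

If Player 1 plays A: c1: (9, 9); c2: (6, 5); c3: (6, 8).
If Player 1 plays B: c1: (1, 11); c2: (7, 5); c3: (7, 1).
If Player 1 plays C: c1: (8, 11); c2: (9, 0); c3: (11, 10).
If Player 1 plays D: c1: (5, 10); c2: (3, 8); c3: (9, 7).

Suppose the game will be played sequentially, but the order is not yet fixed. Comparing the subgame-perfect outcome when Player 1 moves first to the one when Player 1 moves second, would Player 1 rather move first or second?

second

If Player 1 leads: Player 2's best replies are A→c1, B→c1, C→c1, D→c1; Player 1's induced payoffs 9, 1, 8, 5; outcome (A, c1), payoffs (9, 9).
If Player 2 leads: Player 1's best replies are c1→A, c2→C, c3→C; Player 2's induced payoffs 9, 0, 10; outcome (C, c3), payoffs (11, 10).
Player 1 gets 9 moving first and 11 moving second, so Player 1 prefers to move second.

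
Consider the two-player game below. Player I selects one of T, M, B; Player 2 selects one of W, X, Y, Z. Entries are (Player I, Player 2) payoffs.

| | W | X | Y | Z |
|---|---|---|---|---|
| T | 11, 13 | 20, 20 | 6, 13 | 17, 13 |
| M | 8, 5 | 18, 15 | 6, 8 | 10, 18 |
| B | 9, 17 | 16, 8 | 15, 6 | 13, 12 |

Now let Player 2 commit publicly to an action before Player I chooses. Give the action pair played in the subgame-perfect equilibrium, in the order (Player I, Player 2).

Player I best-responds to each possible Player 2 move:
- W → Player I plays T (best of 11, 8, 9); Player 2 gets 13.
- X → Player I plays T (best of 20, 18, 16); Player 2 gets 20.
- Y → Player I plays B (best of 6, 6, 15); Player 2 gets 6.
- Z → Player I plays T (best of 17, 10, 13); Player 2 gets 13.
Maximizing over 13, 20, 6, 13, Player 2 chooses X. Subgame-perfect outcome: (T, X) with payoffs (20, 20).

(T, X)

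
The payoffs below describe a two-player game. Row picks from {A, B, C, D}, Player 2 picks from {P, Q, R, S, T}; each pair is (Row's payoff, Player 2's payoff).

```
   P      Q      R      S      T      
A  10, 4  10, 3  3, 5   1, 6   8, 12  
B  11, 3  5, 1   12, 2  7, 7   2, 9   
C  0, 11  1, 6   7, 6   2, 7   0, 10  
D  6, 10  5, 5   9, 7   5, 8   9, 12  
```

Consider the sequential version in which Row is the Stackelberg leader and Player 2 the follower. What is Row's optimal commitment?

Player 2 best-responds to each possible Row move:
- A → Player 2 plays T (best of 4, 3, 5, 6, 12); Row gets 8.
- B → Player 2 plays T (best of 3, 1, 2, 7, 9); Row gets 2.
- C → Player 2 plays P (best of 11, 6, 6, 7, 10); Row gets 0.
- D → Player 2 plays T (best of 10, 5, 7, 8, 12); Row gets 9.
Row's induced payoffs are 8, 2, 0, 9, so Row commits to D. Subgame-perfect outcome: (D, T) with payoffs (9, 12).

D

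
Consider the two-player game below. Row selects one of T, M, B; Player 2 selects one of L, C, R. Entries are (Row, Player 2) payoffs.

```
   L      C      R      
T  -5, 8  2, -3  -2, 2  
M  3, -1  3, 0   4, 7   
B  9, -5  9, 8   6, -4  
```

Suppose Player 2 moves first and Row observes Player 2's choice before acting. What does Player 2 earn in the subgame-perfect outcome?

8

Row best-responds to each possible Player 2 move:
- L: Row compares -5, 3, 9 and picks B; Player 2 would get -5.
- C: Row compares 2, 3, 9 and picks B; Player 2 would get 8.
- R: Row compares -2, 4, 6 and picks B; Player 2 would get -4.
Among -5, 8, -4, the best is 8 at C. Subgame-perfect outcome: (B, C) with payoffs (9, 8).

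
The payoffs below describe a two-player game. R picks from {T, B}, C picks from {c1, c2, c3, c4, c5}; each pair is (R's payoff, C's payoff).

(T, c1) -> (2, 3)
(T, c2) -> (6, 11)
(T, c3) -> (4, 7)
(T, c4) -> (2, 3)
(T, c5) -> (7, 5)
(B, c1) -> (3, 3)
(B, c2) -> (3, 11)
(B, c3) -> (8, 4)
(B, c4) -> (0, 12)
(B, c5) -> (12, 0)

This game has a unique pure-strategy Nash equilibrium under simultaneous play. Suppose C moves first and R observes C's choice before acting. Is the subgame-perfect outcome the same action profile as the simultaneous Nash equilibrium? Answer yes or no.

R best-responds to each possible C move:
- c1: BR = B, leader payoff 3.
- c2: BR = T, leader payoff 11.
- c3: BR = B, leader payoff 4.
- c4: BR = T, leader payoff 3.
- c5: BR = B, leader payoff 0.
C's induced payoffs are 3, 11, 4, 3, 0, so C commits to c2. Subgame-perfect outcome: (T, c2) with payoffs (6, 11).
Under simultaneous play:
R's best replies: c1→B; c2→T; c3→B; c4→T; c5→B.
C's best replies: T→c2; B→c4.
Only (T, c2) has each player best-responding; Nash payoffs (6, 11).
Sequential outcome (T, c2) coincides with the Nash profile (T, c2).

yes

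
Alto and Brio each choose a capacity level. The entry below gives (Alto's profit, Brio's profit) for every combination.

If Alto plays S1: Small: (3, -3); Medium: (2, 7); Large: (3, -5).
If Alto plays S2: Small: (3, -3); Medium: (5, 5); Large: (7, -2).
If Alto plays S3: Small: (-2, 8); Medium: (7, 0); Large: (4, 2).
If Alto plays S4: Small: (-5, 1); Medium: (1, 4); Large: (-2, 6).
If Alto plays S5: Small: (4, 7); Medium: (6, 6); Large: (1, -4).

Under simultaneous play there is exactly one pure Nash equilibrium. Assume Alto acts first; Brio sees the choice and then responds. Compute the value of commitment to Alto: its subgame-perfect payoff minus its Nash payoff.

Work backward from Brio's decision.
- S1: Brio compares -3, 7, -5 and picks Medium; Alto would get 2.
- S2: Brio compares -3, 5, -2 and picks Medium; Alto would get 5.
- S3: Brio compares 8, 0, 2 and picks Small; Alto would get -2.
- S4: Brio compares 1, 4, 6 and picks Large; Alto would get -2.
- S5: Brio compares 7, 6, -4 and picks Small; Alto would get 4.
Among 2, 5, -2, -2, 4, the best is 5 at S2. Subgame-perfect outcome: (S2, Medium) with payoffs (5, 5).
Under simultaneous play:
Alto's best replies: Small→S5; Medium→S3; Large→S2.
Brio's best replies: S1→Medium; S2→Medium; S3→Small; S4→Large; S5→Small.
Only (S5, Small) has each player best-responding; Nash payoffs (4, 7).
Alto's commitment gain: 5 − 4 = 1.

1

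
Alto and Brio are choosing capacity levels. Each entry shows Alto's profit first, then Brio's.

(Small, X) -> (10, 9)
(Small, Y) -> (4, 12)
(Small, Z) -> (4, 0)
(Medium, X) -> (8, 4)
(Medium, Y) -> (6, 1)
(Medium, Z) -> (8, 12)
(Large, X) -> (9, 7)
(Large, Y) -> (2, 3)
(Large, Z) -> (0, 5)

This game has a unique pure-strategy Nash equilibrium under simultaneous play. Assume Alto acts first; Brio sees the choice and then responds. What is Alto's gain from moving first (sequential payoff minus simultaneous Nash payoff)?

1

Work backward from Brio's decision.
- Small: BR = Y, leader payoff 4.
- Medium: BR = Z, leader payoff 8.
- Large: BR = X, leader payoff 9.
Among 4, 8, 9, the best is 9 at Large. Subgame-perfect outcome: (Large, X) with payoffs (9, 7).
Now find the simultaneous Nash equilibrium.
Alto's best replies: X→Small; Y→Medium; Z→Medium.
Brio's best replies: Small→Y; Medium→Z; Large→X.
The unique mutual best reply is (Medium, Z), giving (8, 12).
Alto's commitment gain: 9 − 8 = 1.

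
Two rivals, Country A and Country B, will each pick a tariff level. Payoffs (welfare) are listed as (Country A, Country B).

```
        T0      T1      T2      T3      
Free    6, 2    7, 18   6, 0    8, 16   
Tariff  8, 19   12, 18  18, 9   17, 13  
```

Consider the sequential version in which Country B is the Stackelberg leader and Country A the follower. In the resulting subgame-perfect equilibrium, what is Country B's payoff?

19

Work backward from Country A's decision.
- T0: Country A compares 6, 8 and picks Tariff; Country B would get 19.
- T1: Country A compares 7, 12 and picks Tariff; Country B would get 18.
- T2: Country A compares 6, 18 and picks Tariff; Country B would get 9.
- T3: Country A compares 8, 17 and picks Tariff; Country B would get 13.
Among 19, 18, 9, 13, the best is 19 at T0. Subgame-perfect outcome: (Tariff, T0) with payoffs (8, 19).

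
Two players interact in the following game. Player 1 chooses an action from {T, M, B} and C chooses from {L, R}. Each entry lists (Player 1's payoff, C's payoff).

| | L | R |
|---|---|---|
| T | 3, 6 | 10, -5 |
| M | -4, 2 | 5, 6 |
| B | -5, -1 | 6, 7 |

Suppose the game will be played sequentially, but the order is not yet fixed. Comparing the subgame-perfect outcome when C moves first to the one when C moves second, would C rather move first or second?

If Player 1 leads: C's best replies are T→L, M→R, B→R; Player 1's induced payoffs 3, 5, 6; outcome (B, R), payoffs (6, 7).
If C leads: Player 1's best replies are L→T, R→T; C's induced payoffs 6, -5; outcome (T, L), payoffs (3, 6).
C gets 6 moving first and 7 moving second, so C prefers to move second.

second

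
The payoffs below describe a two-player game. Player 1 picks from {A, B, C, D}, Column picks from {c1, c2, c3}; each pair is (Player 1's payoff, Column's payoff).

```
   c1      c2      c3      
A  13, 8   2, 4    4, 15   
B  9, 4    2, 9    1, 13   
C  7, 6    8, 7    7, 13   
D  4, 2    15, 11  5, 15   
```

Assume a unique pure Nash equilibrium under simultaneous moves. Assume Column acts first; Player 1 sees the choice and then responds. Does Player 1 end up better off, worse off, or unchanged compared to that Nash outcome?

Player 1 best-responds to each possible Column move:
- c1: Player 1 compares 13, 9, 7, 4 and picks A; Column would get 8.
- c2: Player 1 compares 2, 2, 8, 15 and picks D; Column would get 11.
- c3: Player 1 compares 4, 1, 7, 5 and picks C; Column would get 13.
Maximizing over 8, 11, 13, Column chooses c3. Subgame-perfect outcome: (C, c3) with payoffs (7, 13).
Now find the simultaneous Nash equilibrium.
Player 1's best replies: c1→A; c2→D; c3→C.
Column's best replies: A→c3; B→c3; C→c3; D→c3.
The unique mutual best reply is (C, c3), giving (7, 13).
Player 1 earns 7 sequentially versus 7 at the Nash outcome: unchanged.

unchanged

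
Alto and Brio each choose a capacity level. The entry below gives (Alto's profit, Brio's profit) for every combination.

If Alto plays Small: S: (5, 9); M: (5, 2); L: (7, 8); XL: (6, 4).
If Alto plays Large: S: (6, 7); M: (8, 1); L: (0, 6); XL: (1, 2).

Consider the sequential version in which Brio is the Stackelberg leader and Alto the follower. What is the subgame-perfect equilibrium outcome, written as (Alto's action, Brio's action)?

(Small, L)

Solve by backward induction (Brio leads).
- S: BR = Large, leader payoff 7.
- M: BR = Large, leader payoff 1.
- L: BR = Small, leader payoff 8.
- XL: BR = Small, leader payoff 4.
Maximizing over 7, 1, 8, 4, Brio chooses L. Subgame-perfect outcome: (Small, L) with payoffs (7, 8).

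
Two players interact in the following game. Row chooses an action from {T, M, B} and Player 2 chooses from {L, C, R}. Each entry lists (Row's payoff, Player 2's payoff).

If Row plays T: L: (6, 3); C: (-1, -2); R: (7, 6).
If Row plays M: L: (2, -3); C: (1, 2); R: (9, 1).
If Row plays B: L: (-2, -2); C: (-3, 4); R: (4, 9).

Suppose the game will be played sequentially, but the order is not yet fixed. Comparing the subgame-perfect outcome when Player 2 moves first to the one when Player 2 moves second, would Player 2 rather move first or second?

second

If Row leads: Player 2's best replies are T→R, M→C, B→R; Row's induced payoffs 7, 1, 4; outcome (T, R), payoffs (7, 6).
If Player 2 leads: Row's best replies are L→T, C→M, R→M; Player 2's induced payoffs 3, 2, 1; outcome (T, L), payoffs (6, 3).
Player 2 gets 3 moving first and 6 moving second, so Player 2 prefers to move second.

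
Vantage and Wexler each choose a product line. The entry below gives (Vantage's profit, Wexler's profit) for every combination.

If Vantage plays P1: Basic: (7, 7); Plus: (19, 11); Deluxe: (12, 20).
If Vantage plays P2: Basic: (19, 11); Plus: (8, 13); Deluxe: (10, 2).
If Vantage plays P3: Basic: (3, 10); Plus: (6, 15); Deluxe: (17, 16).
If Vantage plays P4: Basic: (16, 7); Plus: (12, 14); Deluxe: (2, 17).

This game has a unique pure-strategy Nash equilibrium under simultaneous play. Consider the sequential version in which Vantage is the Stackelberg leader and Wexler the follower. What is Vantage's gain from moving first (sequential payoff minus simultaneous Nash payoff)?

0

Work backward from Wexler's decision.
- P1 → Wexler plays Deluxe (best of 7, 11, 20); Vantage gets 12.
- P2 → Wexler plays Plus (best of 11, 13, 2); Vantage gets 8.
- P3 → Wexler plays Deluxe (best of 10, 15, 16); Vantage gets 17.
- P4 → Wexler plays Deluxe (best of 7, 14, 17); Vantage gets 2.
Among 12, 8, 17, 2, the best is 17 at P3. Subgame-perfect outcome: (P3, Deluxe) with payoffs (17, 16).
Under simultaneous play:
Vantage's best replies: Basic→P2; Plus→P1; Deluxe→P3.
Wexler's best replies: P1→Deluxe; P2→Plus; P3→Deluxe; P4→Deluxe.
The unique mutual best reply is (P3, Deluxe), giving (17, 16).
Vantage's commitment gain: 17 − 17 = 0.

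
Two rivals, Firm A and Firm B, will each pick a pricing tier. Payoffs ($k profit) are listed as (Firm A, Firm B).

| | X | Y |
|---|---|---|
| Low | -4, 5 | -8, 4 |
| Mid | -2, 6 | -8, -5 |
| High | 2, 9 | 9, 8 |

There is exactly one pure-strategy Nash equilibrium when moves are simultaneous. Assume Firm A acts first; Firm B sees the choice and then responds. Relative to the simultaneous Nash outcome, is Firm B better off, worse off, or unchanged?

unchanged

Firm B best-responds to each possible Firm A move:
- Low: Firm B compares 5, 4 and picks X; Firm A would get -4.
- Mid: Firm B compares 6, -5 and picks X; Firm A would get -2.
- High: Firm B compares 9, 8 and picks X; Firm A would get 2.
Among -4, -2, 2, the best is 2 at High. Subgame-perfect outcome: (High, X) with payoffs (2, 9).
Under simultaneous play:
Firm A's best replies: X→High; Y→High.
Firm B's best replies: Low→X; Mid→X; High→X.
Only (High, X) has each player best-responding; Nash payoffs (2, 9).
Firm B earns 9 sequentially versus 9 at the Nash outcome: unchanged.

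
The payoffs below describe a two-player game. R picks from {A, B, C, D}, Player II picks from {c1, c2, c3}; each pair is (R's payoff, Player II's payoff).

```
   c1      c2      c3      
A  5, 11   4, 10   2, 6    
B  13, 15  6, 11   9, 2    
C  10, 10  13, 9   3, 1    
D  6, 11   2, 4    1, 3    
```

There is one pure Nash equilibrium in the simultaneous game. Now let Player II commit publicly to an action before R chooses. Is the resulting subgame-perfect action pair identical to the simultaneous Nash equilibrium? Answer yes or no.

Work backward from R's decision.
- c1: R compares 5, 13, 10, 6 and picks B; Player II would get 15.
- c2: R compares 4, 6, 13, 2 and picks C; Player II would get 9.
- c3: R compares 2, 9, 3, 1 and picks B; Player II would get 2.
Maximizing over 15, 9, 2, Player II chooses c1. Subgame-perfect outcome: (B, c1) with payoffs (13, 15).
Under simultaneous play:
R's best replies: c1→B; c2→C; c3→B.
Player II's best replies: A→c1; B→c1; C→c1; D→c1.
The unique mutual best reply is (B, c1), giving (13, 15).
Sequential outcome (B, c1) coincides with the Nash profile (B, c1).

yes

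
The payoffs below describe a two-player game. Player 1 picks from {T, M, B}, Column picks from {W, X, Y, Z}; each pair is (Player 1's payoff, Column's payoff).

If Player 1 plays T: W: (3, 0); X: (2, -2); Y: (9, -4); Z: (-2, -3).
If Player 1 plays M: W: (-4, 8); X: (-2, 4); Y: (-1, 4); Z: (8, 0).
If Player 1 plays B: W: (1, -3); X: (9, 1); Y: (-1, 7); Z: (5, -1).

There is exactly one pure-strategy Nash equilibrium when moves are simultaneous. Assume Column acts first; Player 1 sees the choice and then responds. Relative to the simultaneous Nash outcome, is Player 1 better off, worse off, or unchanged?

Backward induction with Column moving first.
- W → Player 1 plays T (best of 3, -4, 1); Column gets 0.
- X → Player 1 plays B (best of 2, -2, 9); Column gets 1.
- Y → Player 1 plays T (best of 9, -1, -1); Column gets -4.
- Z → Player 1 plays M (best of -2, 8, 5); Column gets 0.
Among 0, 1, -4, 0, the best is 1 at X. Subgame-perfect outcome: (B, X) with payoffs (9, 1).
Now find the simultaneous Nash equilibrium.
Player 1's best replies: W→T; X→B; Y→T; Z→M.
Column's best replies: T→W; M→W; B→Y.
The unique mutual best reply is (T, W), giving (3, 0).
Player 1 earns 9 sequentially versus 3 at the Nash outcome: better off.

better off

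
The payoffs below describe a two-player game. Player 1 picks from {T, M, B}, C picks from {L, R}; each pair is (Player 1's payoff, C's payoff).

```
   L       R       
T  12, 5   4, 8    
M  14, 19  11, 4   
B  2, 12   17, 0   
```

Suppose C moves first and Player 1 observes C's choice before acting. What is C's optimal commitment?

L

Solve by backward induction (C leads).
- L → Player 1 plays M (best of 12, 14, 2); C gets 19.
- R → Player 1 plays B (best of 4, 11, 17); C gets 0.
Among 19, 0, the best is 19 at L. Subgame-perfect outcome: (M, L) with payoffs (14, 19).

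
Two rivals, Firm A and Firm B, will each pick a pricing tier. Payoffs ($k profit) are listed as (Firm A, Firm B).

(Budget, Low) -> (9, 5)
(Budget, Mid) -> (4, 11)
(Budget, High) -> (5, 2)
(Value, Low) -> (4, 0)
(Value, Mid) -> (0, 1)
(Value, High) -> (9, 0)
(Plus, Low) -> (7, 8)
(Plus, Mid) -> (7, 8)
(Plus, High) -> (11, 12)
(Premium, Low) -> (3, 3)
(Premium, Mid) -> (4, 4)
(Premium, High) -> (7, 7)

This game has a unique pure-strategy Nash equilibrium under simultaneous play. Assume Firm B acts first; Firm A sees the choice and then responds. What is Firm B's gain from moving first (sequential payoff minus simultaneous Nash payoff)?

Solve by backward induction (Firm B leads).
- Low → Firm A plays Budget (best of 9, 4, 7, 3); Firm B gets 5.
- Mid → Firm A plays Plus (best of 4, 0, 7, 4); Firm B gets 8.
- High → Firm A plays Plus (best of 5, 9, 11, 7); Firm B gets 12.
Firm B's induced payoffs are 5, 8, 12, so Firm B commits to High. Subgame-perfect outcome: (Plus, High) with payoffs (11, 12).
For the simultaneous game, intersect best replies.
Firm A's best replies: Low→Budget; Mid→Plus; High→Plus.
Firm B's best replies: Budget→Mid; Value→Mid; Plus→High; Premium→High.
The unique mutual best reply is (Plus, High), giving (11, 12).
Firm B's commitment gain: 12 − 12 = 0.

0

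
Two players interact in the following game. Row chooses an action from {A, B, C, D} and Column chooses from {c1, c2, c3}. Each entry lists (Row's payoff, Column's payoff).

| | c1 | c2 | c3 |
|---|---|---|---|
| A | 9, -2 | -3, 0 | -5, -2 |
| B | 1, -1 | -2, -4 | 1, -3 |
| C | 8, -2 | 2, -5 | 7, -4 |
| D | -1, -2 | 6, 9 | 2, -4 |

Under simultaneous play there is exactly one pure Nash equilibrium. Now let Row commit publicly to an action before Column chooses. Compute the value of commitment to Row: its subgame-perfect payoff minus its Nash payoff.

Solve by backward induction (Row leads).
- A → Column plays c2 (best of -2, 0, -2); Row gets -3.
- B → Column plays c1 (best of -1, -4, -3); Row gets 1.
- C → Column plays c1 (best of -2, -5, -4); Row gets 8.
- D → Column plays c2 (best of -2, 9, -4); Row gets 6.
Row's induced payoffs are -3, 1, 8, 6, so Row commits to C. Subgame-perfect outcome: (C, c1) with payoffs (8, -2).
For the simultaneous game, intersect best replies.
Row's best replies: c1→A; c2→D; c3→C.
Column's best replies: A→c2; B→c1; C→c1; D→c2.
Only (D, c2) has each player best-responding; Nash payoffs (6, 9).
Row's commitment gain: 8 − 6 = 2.

2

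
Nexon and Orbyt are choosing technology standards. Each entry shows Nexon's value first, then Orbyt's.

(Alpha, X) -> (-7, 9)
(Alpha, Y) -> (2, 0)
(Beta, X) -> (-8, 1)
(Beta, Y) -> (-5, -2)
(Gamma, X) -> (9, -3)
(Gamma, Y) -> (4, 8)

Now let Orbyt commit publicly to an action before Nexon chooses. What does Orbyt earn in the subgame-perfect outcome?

8

Nexon best-responds to each possible Orbyt move:
- X: BR = Gamma, leader payoff -3.
- Y: BR = Gamma, leader payoff 8.
Among -3, 8, the best is 8 at Y. Subgame-perfect outcome: (Gamma, Y) with payoffs (4, 8).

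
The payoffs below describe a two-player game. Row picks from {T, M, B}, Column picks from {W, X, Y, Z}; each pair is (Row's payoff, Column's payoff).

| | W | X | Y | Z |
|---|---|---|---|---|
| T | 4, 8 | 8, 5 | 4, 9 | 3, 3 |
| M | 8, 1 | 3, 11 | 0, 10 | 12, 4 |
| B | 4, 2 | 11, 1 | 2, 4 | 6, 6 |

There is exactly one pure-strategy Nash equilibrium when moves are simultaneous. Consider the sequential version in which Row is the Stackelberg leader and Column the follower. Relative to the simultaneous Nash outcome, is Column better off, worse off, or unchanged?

worse off

Solve by backward induction (Row leads).
- T: Column compares 8, 5, 9, 3 and picks Y; Row would get 4.
- M: Column compares 1, 11, 10, 4 and picks X; Row would get 3.
- B: Column compares 2, 1, 4, 6 and picks Z; Row would get 6.
Maximizing over 4, 3, 6, Row chooses B. Subgame-perfect outcome: (B, Z) with payoffs (6, 6).
Now find the simultaneous Nash equilibrium.
Row's best replies: W→M; X→B; Y→T; Z→M.
Column's best replies: T→Y; M→X; B→Z.
Only (T, Y) has each player best-responding; Nash payoffs (4, 9).
Column earns 6 sequentially versus 9 at the Nash outcome: worse off.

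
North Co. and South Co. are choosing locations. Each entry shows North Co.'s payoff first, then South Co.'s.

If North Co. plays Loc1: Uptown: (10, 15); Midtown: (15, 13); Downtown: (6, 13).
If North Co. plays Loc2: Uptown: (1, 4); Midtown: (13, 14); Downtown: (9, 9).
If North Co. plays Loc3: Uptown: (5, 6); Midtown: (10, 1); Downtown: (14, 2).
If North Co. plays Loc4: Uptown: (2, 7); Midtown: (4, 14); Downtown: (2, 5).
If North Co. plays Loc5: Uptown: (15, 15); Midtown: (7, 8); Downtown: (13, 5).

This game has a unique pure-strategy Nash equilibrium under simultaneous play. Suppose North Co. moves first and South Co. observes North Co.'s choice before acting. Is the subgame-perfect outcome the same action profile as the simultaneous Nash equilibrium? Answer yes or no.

yes

Solve by backward induction (North Co. leads).
- Loc1: South Co. compares 15, 13, 13 and picks Uptown; North Co. would get 10.
- Loc2: South Co. compares 4, 14, 9 and picks Midtown; North Co. would get 13.
- Loc3: South Co. compares 6, 1, 2 and picks Uptown; North Co. would get 5.
- Loc4: South Co. compares 7, 14, 5 and picks Midtown; North Co. would get 4.
- Loc5: South Co. compares 15, 8, 5 and picks Uptown; North Co. would get 15.
North Co.'s induced payoffs are 10, 13, 5, 4, 15, so North Co. commits to Loc5. Subgame-perfect outcome: (Loc5, Uptown) with payoffs (15, 15).
Now find the simultaneous Nash equilibrium.
North Co.'s best replies: Uptown→Loc5; Midtown→Loc1; Downtown→Loc3.
South Co.'s best replies: Loc1→Uptown; Loc2→Midtown; Loc3→Uptown; Loc4→Midtown; Loc5→Uptown.
The unique mutual best reply is (Loc5, Uptown), giving (15, 15).
Sequential outcome (Loc5, Uptown) coincides with the Nash profile (Loc5, Uptown).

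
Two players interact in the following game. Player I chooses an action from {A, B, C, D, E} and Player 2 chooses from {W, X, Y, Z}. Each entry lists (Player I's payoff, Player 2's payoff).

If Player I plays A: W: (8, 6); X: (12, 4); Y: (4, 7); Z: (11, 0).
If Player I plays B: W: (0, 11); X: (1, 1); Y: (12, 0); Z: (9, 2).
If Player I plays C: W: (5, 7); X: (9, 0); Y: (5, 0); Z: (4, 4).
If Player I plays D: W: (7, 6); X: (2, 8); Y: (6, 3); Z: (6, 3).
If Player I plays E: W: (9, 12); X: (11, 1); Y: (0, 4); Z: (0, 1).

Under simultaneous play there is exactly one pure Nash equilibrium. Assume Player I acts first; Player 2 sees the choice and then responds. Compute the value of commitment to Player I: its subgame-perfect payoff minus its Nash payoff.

0

Solve by backward induction (Player I leads).
- A: Player 2 compares 6, 4, 7, 0 and picks Y; Player I would get 4.
- B: Player 2 compares 11, 1, 0, 2 and picks W; Player I would get 0.
- C: Player 2 compares 7, 0, 0, 4 and picks W; Player I would get 5.
- D: Player 2 compares 6, 8, 3, 3 and picks X; Player I would get 2.
- E: Player 2 compares 12, 1, 4, 1 and picks W; Player I would get 9.
Player I's induced payoffs are 4, 0, 5, 2, 9, so Player I commits to E. Subgame-perfect outcome: (E, W) with payoffs (9, 12).
Now find the simultaneous Nash equilibrium.
Player I's best replies: W→E; X→A; Y→B; Z→A.
Player 2's best replies: A→Y; B→W; C→W; D→X; E→W.
The unique mutual best reply is (E, W), giving (9, 12).
Player I's commitment gain: 9 − 9 = 0.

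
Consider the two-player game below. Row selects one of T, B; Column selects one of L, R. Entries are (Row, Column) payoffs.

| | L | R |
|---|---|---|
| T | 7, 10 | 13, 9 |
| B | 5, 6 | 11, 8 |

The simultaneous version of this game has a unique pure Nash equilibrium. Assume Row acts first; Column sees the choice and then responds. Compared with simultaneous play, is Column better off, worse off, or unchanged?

worse off

Work backward from Column's decision.
- T: Column compares 10, 9 and picks L; Row would get 7.
- B: Column compares 6, 8 and picks R; Row would get 11.
Among 7, 11, the best is 11 at B. Subgame-perfect outcome: (B, R) with payoffs (11, 8).
Now find the simultaneous Nash equilibrium.
Row's best replies: L→T; R→T.
Column's best replies: T→L; B→R.
The unique mutual best reply is (T, L), giving (7, 10).
Column earns 8 sequentially versus 10 at the Nash outcome: worse off.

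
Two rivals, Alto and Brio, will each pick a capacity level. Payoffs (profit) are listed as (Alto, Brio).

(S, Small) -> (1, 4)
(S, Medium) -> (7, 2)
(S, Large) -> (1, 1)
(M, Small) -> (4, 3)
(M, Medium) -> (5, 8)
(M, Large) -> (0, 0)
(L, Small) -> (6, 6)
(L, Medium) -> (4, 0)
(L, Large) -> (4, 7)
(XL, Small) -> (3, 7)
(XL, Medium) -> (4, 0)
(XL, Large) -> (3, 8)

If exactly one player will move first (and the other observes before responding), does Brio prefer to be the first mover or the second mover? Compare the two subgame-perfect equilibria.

If Alto leads: Brio's best replies are S→Small, M→Medium, L→Large, XL→Large; Alto's induced payoffs 1, 5, 4, 3; outcome (M, Medium), payoffs (5, 8).
If Brio leads: Alto's best replies are Small→L, Medium→S, Large→L; Brio's induced payoffs 6, 2, 7; outcome (L, Large), payoffs (4, 7).
Brio gets 7 moving first and 8 moving second, so Brio prefers to move second.

second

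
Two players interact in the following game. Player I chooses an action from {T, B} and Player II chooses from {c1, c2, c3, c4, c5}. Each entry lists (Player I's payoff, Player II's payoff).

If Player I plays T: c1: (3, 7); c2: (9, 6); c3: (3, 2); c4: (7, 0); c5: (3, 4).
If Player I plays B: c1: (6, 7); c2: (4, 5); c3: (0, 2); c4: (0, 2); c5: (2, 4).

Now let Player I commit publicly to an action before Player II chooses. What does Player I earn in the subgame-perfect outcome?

Player II best-responds to each possible Player I move:
- T → Player II plays c1 (best of 7, 6, 2, 0, 4); Player I gets 3.
- B → Player II plays c1 (best of 7, 5, 2, 2, 4); Player I gets 6.
Maximizing over 3, 6, Player I chooses B. Subgame-perfect outcome: (B, c1) with payoffs (6, 7).

6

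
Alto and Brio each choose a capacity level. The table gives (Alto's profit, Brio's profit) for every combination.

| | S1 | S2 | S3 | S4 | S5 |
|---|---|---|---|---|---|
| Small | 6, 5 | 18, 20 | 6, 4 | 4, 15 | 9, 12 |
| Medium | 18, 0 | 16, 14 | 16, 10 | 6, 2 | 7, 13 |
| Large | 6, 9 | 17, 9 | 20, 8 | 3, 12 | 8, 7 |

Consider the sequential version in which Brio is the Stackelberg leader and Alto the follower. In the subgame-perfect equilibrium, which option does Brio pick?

S2

Solve by backward induction (Brio leads).
- S1: Alto compares 6, 18, 6 and picks Medium; Brio would get 0.
- S2: Alto compares 18, 16, 17 and picks Small; Brio would get 20.
- S3: Alto compares 6, 16, 20 and picks Large; Brio would get 8.
- S4: Alto compares 4, 6, 3 and picks Medium; Brio would get 2.
- S5: Alto compares 9, 7, 8 and picks Small; Brio would get 12.
Among 0, 20, 8, 2, 12, the best is 20 at S2. Subgame-perfect outcome: (Small, S2) with payoffs (18, 20).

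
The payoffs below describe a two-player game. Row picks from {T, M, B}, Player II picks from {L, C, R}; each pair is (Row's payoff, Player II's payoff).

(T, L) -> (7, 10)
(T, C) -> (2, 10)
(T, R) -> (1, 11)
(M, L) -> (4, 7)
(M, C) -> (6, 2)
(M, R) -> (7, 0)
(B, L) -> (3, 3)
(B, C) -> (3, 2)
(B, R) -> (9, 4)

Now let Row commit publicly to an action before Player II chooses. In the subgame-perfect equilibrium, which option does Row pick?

B

Player II best-responds to each possible Row move:
- T → Player II plays R (best of 10, 10, 11); Row gets 1.
- M → Player II plays L (best of 7, 2, 0); Row gets 4.
- B → Player II plays R (best of 3, 2, 4); Row gets 9.
Row's induced payoffs are 1, 4, 9, so Row commits to B. Subgame-perfect outcome: (B, R) with payoffs (9, 4).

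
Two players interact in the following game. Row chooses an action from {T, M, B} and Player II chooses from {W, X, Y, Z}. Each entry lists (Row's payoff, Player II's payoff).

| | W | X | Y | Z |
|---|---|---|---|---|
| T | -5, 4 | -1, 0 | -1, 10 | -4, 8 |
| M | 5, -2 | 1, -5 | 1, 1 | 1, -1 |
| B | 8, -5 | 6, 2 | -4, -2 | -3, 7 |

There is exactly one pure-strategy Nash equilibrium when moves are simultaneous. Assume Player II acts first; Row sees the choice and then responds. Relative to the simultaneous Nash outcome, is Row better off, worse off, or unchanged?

Work backward from Row's decision.
- W: BR = B, leader payoff -5.
- X: BR = B, leader payoff 2.
- Y: BR = M, leader payoff 1.
- Z: BR = M, leader payoff -1.
Maximizing over -5, 2, 1, -1, Player II chooses X. Subgame-perfect outcome: (B, X) with payoffs (6, 2).
Under simultaneous play:
Row's best replies: W→B; X→B; Y→M; Z→M.
Player II's best replies: T→Y; M→Y; B→Z.
The unique mutual best reply is (M, Y), giving (1, 1).
Row earns 6 sequentially versus 1 at the Nash outcome: better off.

better off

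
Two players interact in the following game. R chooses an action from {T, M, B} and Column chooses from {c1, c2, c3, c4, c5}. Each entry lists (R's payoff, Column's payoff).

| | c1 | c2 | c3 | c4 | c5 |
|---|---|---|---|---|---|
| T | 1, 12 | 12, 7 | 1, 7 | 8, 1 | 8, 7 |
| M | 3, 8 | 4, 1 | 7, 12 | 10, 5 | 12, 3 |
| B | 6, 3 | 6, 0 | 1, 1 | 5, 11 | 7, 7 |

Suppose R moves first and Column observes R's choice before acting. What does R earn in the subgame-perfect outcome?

Work backward from Column's decision.
- T → Column plays c1 (best of 12, 7, 7, 1, 7); R gets 1.
- M → Column plays c3 (best of 8, 1, 12, 5, 3); R gets 7.
- B → Column plays c4 (best of 3, 0, 1, 11, 7); R gets 5.
Among 1, 7, 5, the best is 7 at M. Subgame-perfect outcome: (M, c3) with payoffs (7, 12).

7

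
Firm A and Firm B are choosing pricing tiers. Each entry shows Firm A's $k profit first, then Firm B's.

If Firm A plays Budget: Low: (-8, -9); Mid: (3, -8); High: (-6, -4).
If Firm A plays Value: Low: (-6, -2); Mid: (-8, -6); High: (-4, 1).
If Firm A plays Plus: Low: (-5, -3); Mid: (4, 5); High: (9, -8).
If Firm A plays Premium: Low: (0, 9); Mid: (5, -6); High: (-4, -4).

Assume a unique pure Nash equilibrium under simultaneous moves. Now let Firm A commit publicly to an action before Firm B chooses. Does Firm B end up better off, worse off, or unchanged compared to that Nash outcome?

worse off

Firm B best-responds to each possible Firm A move:
- Budget: Firm B compares -9, -8, -4 and picks High; Firm A would get -6.
- Value: Firm B compares -2, -6, 1 and picks High; Firm A would get -4.
- Plus: Firm B compares -3, 5, -8 and picks Mid; Firm A would get 4.
- Premium: Firm B compares 9, -6, -4 and picks Low; Firm A would get 0.
Firm A's induced payoffs are -6, -4, 4, 0, so Firm A commits to Plus. Subgame-perfect outcome: (Plus, Mid) with payoffs (4, 5).
Now find the simultaneous Nash equilibrium.
Firm A's best replies: Low→Premium; Mid→Premium; High→Plus.
Firm B's best replies: Budget→High; Value→High; Plus→Mid; Premium→Low.
Only (Premium, Low) has each player best-responding; Nash payoffs (0, 9).
Firm B earns 5 sequentially versus 9 at the Nash outcome: worse off.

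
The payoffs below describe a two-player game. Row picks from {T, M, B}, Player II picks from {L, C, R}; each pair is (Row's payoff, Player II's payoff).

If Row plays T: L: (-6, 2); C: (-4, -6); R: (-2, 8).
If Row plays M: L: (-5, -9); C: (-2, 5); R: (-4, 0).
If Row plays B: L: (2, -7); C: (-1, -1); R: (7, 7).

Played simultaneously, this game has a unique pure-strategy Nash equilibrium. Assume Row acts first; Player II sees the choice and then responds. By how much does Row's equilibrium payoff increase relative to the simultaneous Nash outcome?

0

Player II best-responds to each possible Row move:
- T: Player II compares 2, -6, 8 and picks R; Row would get -2.
- M: Player II compares -9, 5, 0 and picks C; Row would get -2.
- B: Player II compares -7, -1, 7 and picks R; Row would get 7.
Among -2, -2, 7, the best is 7 at B. Subgame-perfect outcome: (B, R) with payoffs (7, 7).
Now find the simultaneous Nash equilibrium.
Row's best replies: L→B; C→B; R→B.
Player II's best replies: T→R; M→C; B→R.
Only (B, R) has each player best-responding; Nash payoffs (7, 7).
Row's commitment gain: 7 − 7 = 0.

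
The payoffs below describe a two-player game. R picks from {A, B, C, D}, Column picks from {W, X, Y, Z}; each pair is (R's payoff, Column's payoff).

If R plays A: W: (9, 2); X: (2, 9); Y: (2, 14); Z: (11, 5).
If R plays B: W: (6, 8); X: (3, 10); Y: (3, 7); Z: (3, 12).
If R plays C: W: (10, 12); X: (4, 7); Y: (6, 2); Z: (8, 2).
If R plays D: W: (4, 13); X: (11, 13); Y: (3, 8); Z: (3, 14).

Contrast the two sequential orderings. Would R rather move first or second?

If R leads: Column's best replies are A→Y, B→Z, C→W, D→Z; R's induced payoffs 2, 3, 10, 3; outcome (C, W), payoffs (10, 12).
If Column leads: R's best replies are W→C, X→D, Y→C, Z→A; Column's induced payoffs 12, 13, 2, 5; outcome (D, X), payoffs (11, 13).
R gets 10 moving first and 11 moving second, so R prefers to move second.

second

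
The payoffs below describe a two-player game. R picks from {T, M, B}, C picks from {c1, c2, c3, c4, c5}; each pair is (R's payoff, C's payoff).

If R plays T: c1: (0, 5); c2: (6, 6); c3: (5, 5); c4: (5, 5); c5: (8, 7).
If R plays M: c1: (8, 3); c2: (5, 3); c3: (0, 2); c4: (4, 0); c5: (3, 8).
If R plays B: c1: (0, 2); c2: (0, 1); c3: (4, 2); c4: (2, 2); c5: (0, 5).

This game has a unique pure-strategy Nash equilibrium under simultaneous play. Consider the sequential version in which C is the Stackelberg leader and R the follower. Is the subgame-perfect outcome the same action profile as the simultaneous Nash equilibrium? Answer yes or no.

Backward induction with C moving first.
- c1: BR = M, leader payoff 3.
- c2: BR = T, leader payoff 6.
- c3: BR = T, leader payoff 5.
- c4: BR = T, leader payoff 5.
- c5: BR = T, leader payoff 7.
Among 3, 6, 5, 5, 7, the best is 7 at c5. Subgame-perfect outcome: (T, c5) with payoffs (8, 7).
Under simultaneous play:
R's best replies: c1→M; c2→T; c3→T; c4→T; c5→T.
C's best replies: T→c5; M→c5; B→c5.
The unique mutual best reply is (T, c5), giving (8, 7).
Sequential outcome (T, c5) coincides with the Nash profile (T, c5).

yes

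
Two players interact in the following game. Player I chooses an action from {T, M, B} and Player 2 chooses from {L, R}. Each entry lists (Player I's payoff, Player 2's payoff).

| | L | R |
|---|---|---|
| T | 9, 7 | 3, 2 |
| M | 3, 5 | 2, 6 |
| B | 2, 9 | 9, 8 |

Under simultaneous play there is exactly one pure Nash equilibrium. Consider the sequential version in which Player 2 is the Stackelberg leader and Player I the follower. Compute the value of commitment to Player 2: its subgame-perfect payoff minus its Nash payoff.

Player I best-responds to each possible Player 2 move:
- L: Player I compares 9, 3, 2 and picks T; Player 2 would get 7.
- R: Player I compares 3, 2, 9 and picks B; Player 2 would get 8.
Player 2's induced payoffs are 7, 8, so Player 2 commits to R. Subgame-perfect outcome: (B, R) with payoffs (9, 8).
Now find the simultaneous Nash equilibrium.
Player I's best replies: L→T; R→B.
Player 2's best replies: T→L; M→R; B→L.
The unique mutual best reply is (T, L), giving (9, 7).
Player 2's commitment gain: 8 − 7 = 1.

1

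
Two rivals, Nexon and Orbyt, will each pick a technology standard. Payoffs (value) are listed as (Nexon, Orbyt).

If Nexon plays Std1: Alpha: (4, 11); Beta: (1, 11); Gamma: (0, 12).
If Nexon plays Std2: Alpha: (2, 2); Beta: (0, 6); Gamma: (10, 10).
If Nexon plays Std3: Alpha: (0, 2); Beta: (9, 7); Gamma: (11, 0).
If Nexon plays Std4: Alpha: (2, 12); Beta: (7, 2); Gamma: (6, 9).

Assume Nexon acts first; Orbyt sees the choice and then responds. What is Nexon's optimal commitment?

Std2

Work backward from Orbyt's decision.
- Std1: Orbyt compares 11, 11, 12 and picks Gamma; Nexon would get 0.
- Std2: Orbyt compares 2, 6, 10 and picks Gamma; Nexon would get 10.
- Std3: Orbyt compares 2, 7, 0 and picks Beta; Nexon would get 9.
- Std4: Orbyt compares 12, 2, 9 and picks Alpha; Nexon would get 2.
Maximizing over 0, 10, 9, 2, Nexon chooses Std2. Subgame-perfect outcome: (Std2, Gamma) with payoffs (10, 10).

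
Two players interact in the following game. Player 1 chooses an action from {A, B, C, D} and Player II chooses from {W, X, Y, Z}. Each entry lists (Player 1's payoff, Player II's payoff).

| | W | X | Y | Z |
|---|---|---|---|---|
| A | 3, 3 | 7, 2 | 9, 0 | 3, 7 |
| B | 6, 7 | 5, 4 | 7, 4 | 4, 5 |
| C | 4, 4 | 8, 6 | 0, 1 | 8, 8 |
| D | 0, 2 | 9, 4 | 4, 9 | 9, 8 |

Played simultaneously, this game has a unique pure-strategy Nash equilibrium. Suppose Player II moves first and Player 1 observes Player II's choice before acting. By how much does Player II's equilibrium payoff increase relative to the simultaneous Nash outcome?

1

Backward induction with Player II moving first.
- W: Player 1 compares 3, 6, 4, 0 and picks B; Player II would get 7.
- X: Player 1 compares 7, 5, 8, 9 and picks D; Player II would get 4.
- Y: Player 1 compares 9, 7, 0, 4 and picks A; Player II would get 0.
- Z: Player 1 compares 3, 4, 8, 9 and picks D; Player II would get 8.
Maximizing over 7, 4, 0, 8, Player II chooses Z. Subgame-perfect outcome: (D, Z) with payoffs (9, 8).
Now find the simultaneous Nash equilibrium.
Player 1's best replies: W→B; X→D; Y→A; Z→D.
Player II's best replies: A→Z; B→W; C→Z; D→Y.
Only (B, W) has each player best-responding; Nash payoffs (6, 7).
Player II's commitment gain: 8 − 7 = 1.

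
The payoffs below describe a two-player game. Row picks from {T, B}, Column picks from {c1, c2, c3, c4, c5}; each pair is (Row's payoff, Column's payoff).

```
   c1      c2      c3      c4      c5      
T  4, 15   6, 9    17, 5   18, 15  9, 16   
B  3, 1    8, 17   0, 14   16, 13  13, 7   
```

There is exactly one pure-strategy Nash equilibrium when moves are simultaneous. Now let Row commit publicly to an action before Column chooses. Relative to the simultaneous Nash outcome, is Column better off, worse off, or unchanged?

Column best-responds to each possible Row move:
- T → Column plays c5 (best of 15, 9, 5, 15, 16); Row gets 9.
- B → Column plays c2 (best of 1, 17, 14, 13, 7); Row gets 8.
Row's induced payoffs are 9, 8, so Row commits to T. Subgame-perfect outcome: (T, c5) with payoffs (9, 16).
Under simultaneous play:
Row's best replies: c1→T; c2→B; c3→T; c4→T; c5→B.
Column's best replies: T→c5; B→c2.
The unique mutual best reply is (B, c2), giving (8, 17).
Column earns 16 sequentially versus 17 at the Nash outcome: worse off.

worse off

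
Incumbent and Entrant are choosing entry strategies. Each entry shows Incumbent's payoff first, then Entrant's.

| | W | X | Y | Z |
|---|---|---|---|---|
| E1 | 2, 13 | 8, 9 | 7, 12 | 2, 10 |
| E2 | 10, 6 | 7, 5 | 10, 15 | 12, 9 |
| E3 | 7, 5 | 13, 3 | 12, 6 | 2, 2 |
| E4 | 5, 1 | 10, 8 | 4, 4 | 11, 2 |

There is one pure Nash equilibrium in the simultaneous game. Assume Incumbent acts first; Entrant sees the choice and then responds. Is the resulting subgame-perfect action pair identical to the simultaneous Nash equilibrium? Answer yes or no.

yes

Solve by backward induction (Incumbent leads).
- E1: Entrant compares 13, 9, 12, 10 and picks W; Incumbent would get 2.
- E2: Entrant compares 6, 5, 15, 9 and picks Y; Incumbent would get 10.
- E3: Entrant compares 5, 3, 6, 2 and picks Y; Incumbent would get 12.
- E4: Entrant compares 1, 8, 4, 2 and picks X; Incumbent would get 10.
Maximizing over 2, 10, 12, 10, Incumbent chooses E3. Subgame-perfect outcome: (E3, Y) with payoffs (12, 6).
Now find the simultaneous Nash equilibrium.
Incumbent's best replies: W→E2; X→E3; Y→E3; Z→E2.
Entrant's best replies: E1→W; E2→Y; E3→Y; E4→X.
Only (E3, Y) has each player best-responding; Nash payoffs (12, 6).
Sequential outcome (E3, Y) coincides with the Nash profile (E3, Y).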